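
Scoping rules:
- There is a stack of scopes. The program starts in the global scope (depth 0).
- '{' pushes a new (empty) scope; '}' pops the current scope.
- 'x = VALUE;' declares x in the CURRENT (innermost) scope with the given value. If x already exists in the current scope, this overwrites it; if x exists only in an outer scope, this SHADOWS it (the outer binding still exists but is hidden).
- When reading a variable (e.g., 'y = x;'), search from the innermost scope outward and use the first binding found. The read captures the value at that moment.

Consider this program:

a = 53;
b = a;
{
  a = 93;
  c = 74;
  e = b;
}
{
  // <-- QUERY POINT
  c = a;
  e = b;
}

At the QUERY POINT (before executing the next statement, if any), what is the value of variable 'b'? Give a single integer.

Step 1: declare a=53 at depth 0
Step 2: declare b=(read a)=53 at depth 0
Step 3: enter scope (depth=1)
Step 4: declare a=93 at depth 1
Step 5: declare c=74 at depth 1
Step 6: declare e=(read b)=53 at depth 1
Step 7: exit scope (depth=0)
Step 8: enter scope (depth=1)
Visible at query point: a=53 b=53

Answer: 53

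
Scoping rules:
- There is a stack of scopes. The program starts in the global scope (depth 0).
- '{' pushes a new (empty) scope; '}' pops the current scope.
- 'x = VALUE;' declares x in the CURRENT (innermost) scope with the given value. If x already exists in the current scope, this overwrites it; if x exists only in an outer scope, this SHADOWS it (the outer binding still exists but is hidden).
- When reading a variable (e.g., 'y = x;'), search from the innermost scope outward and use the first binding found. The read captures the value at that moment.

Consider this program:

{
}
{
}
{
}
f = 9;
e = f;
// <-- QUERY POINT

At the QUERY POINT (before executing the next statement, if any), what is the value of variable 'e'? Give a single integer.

Step 1: enter scope (depth=1)
Step 2: exit scope (depth=0)
Step 3: enter scope (depth=1)
Step 4: exit scope (depth=0)
Step 5: enter scope (depth=1)
Step 6: exit scope (depth=0)
Step 7: declare f=9 at depth 0
Step 8: declare e=(read f)=9 at depth 0
Visible at query point: e=9 f=9

Answer: 9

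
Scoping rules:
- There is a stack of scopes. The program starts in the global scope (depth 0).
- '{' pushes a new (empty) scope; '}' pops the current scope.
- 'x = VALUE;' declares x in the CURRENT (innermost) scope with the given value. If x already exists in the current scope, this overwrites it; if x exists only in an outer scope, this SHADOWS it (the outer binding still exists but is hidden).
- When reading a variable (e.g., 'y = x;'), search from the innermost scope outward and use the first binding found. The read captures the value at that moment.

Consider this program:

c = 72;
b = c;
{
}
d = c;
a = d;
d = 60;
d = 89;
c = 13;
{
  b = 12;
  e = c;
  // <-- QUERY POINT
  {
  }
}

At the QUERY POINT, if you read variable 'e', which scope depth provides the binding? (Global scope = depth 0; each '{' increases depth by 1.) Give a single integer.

Answer: 1

Derivation:
Step 1: declare c=72 at depth 0
Step 2: declare b=(read c)=72 at depth 0
Step 3: enter scope (depth=1)
Step 4: exit scope (depth=0)
Step 5: declare d=(read c)=72 at depth 0
Step 6: declare a=(read d)=72 at depth 0
Step 7: declare d=60 at depth 0
Step 8: declare d=89 at depth 0
Step 9: declare c=13 at depth 0
Step 10: enter scope (depth=1)
Step 11: declare b=12 at depth 1
Step 12: declare e=(read c)=13 at depth 1
Visible at query point: a=72 b=12 c=13 d=89 e=13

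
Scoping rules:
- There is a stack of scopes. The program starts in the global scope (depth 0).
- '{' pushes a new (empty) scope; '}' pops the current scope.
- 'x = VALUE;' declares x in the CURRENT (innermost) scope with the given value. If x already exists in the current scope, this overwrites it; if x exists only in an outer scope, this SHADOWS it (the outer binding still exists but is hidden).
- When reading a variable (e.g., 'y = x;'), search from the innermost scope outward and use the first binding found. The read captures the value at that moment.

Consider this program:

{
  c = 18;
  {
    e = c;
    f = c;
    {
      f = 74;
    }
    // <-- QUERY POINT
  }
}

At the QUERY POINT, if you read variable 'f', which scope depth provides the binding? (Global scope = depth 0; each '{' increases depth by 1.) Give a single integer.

Answer: 2

Derivation:
Step 1: enter scope (depth=1)
Step 2: declare c=18 at depth 1
Step 3: enter scope (depth=2)
Step 4: declare e=(read c)=18 at depth 2
Step 5: declare f=(read c)=18 at depth 2
Step 6: enter scope (depth=3)
Step 7: declare f=74 at depth 3
Step 8: exit scope (depth=2)
Visible at query point: c=18 e=18 f=18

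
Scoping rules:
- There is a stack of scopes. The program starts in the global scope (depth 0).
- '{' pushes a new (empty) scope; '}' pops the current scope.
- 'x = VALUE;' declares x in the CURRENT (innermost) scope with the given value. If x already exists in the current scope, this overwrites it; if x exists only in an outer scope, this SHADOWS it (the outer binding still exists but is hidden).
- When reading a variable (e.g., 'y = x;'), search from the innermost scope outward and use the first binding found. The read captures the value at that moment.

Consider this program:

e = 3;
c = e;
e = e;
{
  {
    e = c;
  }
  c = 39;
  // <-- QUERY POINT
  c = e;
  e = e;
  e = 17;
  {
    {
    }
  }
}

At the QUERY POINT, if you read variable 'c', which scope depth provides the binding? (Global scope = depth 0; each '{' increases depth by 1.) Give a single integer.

Answer: 1

Derivation:
Step 1: declare e=3 at depth 0
Step 2: declare c=(read e)=3 at depth 0
Step 3: declare e=(read e)=3 at depth 0
Step 4: enter scope (depth=1)
Step 5: enter scope (depth=2)
Step 6: declare e=(read c)=3 at depth 2
Step 7: exit scope (depth=1)
Step 8: declare c=39 at depth 1
Visible at query point: c=39 e=3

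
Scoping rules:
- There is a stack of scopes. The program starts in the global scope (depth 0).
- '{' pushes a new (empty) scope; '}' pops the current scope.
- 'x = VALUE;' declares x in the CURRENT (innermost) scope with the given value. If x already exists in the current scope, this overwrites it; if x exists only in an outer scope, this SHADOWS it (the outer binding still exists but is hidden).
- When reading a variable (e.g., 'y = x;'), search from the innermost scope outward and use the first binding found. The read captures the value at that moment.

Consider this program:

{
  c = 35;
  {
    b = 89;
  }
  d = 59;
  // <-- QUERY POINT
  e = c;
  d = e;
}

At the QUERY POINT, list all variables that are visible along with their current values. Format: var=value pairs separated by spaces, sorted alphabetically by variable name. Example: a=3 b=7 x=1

Step 1: enter scope (depth=1)
Step 2: declare c=35 at depth 1
Step 3: enter scope (depth=2)
Step 4: declare b=89 at depth 2
Step 5: exit scope (depth=1)
Step 6: declare d=59 at depth 1
Visible at query point: c=35 d=59

Answer: c=35 d=59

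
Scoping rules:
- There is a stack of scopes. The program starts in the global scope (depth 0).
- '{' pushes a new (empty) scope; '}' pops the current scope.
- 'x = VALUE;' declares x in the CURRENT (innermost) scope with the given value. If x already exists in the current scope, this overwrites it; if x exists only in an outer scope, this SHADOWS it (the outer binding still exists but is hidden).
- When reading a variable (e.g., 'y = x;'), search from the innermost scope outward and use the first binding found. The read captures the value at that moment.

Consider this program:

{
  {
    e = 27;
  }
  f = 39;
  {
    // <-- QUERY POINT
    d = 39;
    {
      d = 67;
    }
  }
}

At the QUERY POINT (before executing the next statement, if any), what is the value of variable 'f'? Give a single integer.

Step 1: enter scope (depth=1)
Step 2: enter scope (depth=2)
Step 3: declare e=27 at depth 2
Step 4: exit scope (depth=1)
Step 5: declare f=39 at depth 1
Step 6: enter scope (depth=2)
Visible at query point: f=39

Answer: 39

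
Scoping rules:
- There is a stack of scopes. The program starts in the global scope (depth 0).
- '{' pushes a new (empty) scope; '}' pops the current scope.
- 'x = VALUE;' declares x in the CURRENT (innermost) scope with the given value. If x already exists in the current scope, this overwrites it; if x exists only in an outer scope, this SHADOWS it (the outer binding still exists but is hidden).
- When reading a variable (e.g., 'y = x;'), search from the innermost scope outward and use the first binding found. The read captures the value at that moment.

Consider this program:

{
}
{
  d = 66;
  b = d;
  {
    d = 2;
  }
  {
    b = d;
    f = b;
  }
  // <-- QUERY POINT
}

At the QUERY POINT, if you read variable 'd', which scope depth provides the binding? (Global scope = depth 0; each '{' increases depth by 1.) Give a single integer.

Answer: 1

Derivation:
Step 1: enter scope (depth=1)
Step 2: exit scope (depth=0)
Step 3: enter scope (depth=1)
Step 4: declare d=66 at depth 1
Step 5: declare b=(read d)=66 at depth 1
Step 6: enter scope (depth=2)
Step 7: declare d=2 at depth 2
Step 8: exit scope (depth=1)
Step 9: enter scope (depth=2)
Step 10: declare b=(read d)=66 at depth 2
Step 11: declare f=(read b)=66 at depth 2
Step 12: exit scope (depth=1)
Visible at query point: b=66 d=66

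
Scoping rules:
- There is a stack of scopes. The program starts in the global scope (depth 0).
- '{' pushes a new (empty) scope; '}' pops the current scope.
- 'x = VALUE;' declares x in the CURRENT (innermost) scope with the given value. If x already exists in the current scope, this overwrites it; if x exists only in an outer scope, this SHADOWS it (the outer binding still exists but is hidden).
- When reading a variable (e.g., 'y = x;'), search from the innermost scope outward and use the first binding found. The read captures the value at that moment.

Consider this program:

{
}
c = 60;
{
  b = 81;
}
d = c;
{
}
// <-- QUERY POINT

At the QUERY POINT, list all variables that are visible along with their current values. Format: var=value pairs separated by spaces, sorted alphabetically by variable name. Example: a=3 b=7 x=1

Step 1: enter scope (depth=1)
Step 2: exit scope (depth=0)
Step 3: declare c=60 at depth 0
Step 4: enter scope (depth=1)
Step 5: declare b=81 at depth 1
Step 6: exit scope (depth=0)
Step 7: declare d=(read c)=60 at depth 0
Step 8: enter scope (depth=1)
Step 9: exit scope (depth=0)
Visible at query point: c=60 d=60

Answer: c=60 d=60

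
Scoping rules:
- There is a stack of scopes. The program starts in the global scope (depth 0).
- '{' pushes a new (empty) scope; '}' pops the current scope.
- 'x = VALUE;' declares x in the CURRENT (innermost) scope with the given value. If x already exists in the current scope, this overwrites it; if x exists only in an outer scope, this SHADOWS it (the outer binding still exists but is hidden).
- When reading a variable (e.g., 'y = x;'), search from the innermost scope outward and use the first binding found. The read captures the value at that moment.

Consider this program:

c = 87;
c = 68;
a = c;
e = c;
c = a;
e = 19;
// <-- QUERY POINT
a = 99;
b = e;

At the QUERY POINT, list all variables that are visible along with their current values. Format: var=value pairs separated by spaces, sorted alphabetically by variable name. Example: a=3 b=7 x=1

Answer: a=68 c=68 e=19

Derivation:
Step 1: declare c=87 at depth 0
Step 2: declare c=68 at depth 0
Step 3: declare a=(read c)=68 at depth 0
Step 4: declare e=(read c)=68 at depth 0
Step 5: declare c=(read a)=68 at depth 0
Step 6: declare e=19 at depth 0
Visible at query point: a=68 c=68 e=19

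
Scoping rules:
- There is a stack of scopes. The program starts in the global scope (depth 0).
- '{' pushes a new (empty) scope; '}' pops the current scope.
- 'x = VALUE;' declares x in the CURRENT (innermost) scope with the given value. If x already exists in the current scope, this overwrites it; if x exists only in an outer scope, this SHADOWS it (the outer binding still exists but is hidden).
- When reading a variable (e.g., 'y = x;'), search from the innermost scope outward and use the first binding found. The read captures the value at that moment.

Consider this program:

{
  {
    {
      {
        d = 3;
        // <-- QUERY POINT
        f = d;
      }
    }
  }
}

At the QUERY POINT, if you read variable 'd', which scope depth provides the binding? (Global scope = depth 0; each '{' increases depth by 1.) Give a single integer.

Step 1: enter scope (depth=1)
Step 2: enter scope (depth=2)
Step 3: enter scope (depth=3)
Step 4: enter scope (depth=4)
Step 5: declare d=3 at depth 4
Visible at query point: d=3

Answer: 4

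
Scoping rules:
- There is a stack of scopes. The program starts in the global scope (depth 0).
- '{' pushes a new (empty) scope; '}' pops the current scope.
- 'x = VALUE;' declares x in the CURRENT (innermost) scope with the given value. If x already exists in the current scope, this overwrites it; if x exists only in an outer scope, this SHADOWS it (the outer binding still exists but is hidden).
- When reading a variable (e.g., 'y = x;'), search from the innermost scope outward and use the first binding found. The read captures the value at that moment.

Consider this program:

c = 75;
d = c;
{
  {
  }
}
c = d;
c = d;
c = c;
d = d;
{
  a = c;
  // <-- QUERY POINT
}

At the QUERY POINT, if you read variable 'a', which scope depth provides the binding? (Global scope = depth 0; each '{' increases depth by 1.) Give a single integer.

Step 1: declare c=75 at depth 0
Step 2: declare d=(read c)=75 at depth 0
Step 3: enter scope (depth=1)
Step 4: enter scope (depth=2)
Step 5: exit scope (depth=1)
Step 6: exit scope (depth=0)
Step 7: declare c=(read d)=75 at depth 0
Step 8: declare c=(read d)=75 at depth 0
Step 9: declare c=(read c)=75 at depth 0
Step 10: declare d=(read d)=75 at depth 0
Step 11: enter scope (depth=1)
Step 12: declare a=(read c)=75 at depth 1
Visible at query point: a=75 c=75 d=75

Answer: 1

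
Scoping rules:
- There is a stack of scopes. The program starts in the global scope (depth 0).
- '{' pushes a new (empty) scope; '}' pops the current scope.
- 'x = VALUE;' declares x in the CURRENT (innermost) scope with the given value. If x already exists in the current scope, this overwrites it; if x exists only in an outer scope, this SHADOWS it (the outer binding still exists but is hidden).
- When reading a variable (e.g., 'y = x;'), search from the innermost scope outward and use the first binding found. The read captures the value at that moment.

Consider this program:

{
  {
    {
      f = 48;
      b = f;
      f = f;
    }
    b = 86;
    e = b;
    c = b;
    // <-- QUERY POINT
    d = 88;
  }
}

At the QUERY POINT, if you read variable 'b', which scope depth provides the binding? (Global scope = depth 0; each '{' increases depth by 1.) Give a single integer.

Step 1: enter scope (depth=1)
Step 2: enter scope (depth=2)
Step 3: enter scope (depth=3)
Step 4: declare f=48 at depth 3
Step 5: declare b=(read f)=48 at depth 3
Step 6: declare f=(read f)=48 at depth 3
Step 7: exit scope (depth=2)
Step 8: declare b=86 at depth 2
Step 9: declare e=(read b)=86 at depth 2
Step 10: declare c=(read b)=86 at depth 2
Visible at query point: b=86 c=86 e=86

Answer: 2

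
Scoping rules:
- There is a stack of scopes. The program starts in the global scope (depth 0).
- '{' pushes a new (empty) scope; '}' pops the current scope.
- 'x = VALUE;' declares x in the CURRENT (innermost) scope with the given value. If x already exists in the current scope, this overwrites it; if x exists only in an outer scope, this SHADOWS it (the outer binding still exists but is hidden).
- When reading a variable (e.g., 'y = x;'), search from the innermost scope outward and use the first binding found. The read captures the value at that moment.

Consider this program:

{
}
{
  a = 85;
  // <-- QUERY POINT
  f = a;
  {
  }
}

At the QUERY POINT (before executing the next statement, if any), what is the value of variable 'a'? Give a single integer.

Step 1: enter scope (depth=1)
Step 2: exit scope (depth=0)
Step 3: enter scope (depth=1)
Step 4: declare a=85 at depth 1
Visible at query point: a=85

Answer: 85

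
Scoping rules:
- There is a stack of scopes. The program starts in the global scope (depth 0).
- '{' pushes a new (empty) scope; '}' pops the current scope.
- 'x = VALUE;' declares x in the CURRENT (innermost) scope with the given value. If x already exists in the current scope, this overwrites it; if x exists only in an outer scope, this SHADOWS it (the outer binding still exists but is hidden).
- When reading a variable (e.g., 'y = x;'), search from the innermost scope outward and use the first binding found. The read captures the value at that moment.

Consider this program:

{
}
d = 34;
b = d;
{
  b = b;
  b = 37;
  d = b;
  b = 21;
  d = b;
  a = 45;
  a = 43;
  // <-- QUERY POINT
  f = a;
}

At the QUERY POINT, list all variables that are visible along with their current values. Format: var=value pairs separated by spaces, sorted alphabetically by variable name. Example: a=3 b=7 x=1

Answer: a=43 b=21 d=21

Derivation:
Step 1: enter scope (depth=1)
Step 2: exit scope (depth=0)
Step 3: declare d=34 at depth 0
Step 4: declare b=(read d)=34 at depth 0
Step 5: enter scope (depth=1)
Step 6: declare b=(read b)=34 at depth 1
Step 7: declare b=37 at depth 1
Step 8: declare d=(read b)=37 at depth 1
Step 9: declare b=21 at depth 1
Step 10: declare d=(read b)=21 at depth 1
Step 11: declare a=45 at depth 1
Step 12: declare a=43 at depth 1
Visible at query point: a=43 b=21 d=21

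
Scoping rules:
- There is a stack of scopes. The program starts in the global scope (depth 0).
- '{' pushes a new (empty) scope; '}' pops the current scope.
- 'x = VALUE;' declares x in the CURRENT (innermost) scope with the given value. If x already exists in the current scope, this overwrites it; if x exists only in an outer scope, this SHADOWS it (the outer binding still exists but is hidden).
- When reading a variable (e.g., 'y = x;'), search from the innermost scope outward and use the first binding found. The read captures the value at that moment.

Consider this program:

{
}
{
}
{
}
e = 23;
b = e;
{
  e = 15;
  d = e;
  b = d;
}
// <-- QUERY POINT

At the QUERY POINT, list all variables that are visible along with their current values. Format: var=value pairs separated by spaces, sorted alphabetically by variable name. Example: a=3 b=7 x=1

Step 1: enter scope (depth=1)
Step 2: exit scope (depth=0)
Step 3: enter scope (depth=1)
Step 4: exit scope (depth=0)
Step 5: enter scope (depth=1)
Step 6: exit scope (depth=0)
Step 7: declare e=23 at depth 0
Step 8: declare b=(read e)=23 at depth 0
Step 9: enter scope (depth=1)
Step 10: declare e=15 at depth 1
Step 11: declare d=(read e)=15 at depth 1
Step 12: declare b=(read d)=15 at depth 1
Step 13: exit scope (depth=0)
Visible at query point: b=23 e=23

Answer: b=23 e=23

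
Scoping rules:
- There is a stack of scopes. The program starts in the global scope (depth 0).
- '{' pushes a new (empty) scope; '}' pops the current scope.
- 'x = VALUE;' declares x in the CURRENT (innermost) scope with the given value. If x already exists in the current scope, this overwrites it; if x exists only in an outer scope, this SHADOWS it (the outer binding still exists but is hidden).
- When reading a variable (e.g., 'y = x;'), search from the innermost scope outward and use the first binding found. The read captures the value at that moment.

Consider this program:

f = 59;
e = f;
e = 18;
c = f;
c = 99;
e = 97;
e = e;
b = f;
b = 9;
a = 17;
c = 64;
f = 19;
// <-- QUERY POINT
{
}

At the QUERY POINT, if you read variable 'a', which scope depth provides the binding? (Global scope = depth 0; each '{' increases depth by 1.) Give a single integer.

Step 1: declare f=59 at depth 0
Step 2: declare e=(read f)=59 at depth 0
Step 3: declare e=18 at depth 0
Step 4: declare c=(read f)=59 at depth 0
Step 5: declare c=99 at depth 0
Step 6: declare e=97 at depth 0
Step 7: declare e=(read e)=97 at depth 0
Step 8: declare b=(read f)=59 at depth 0
Step 9: declare b=9 at depth 0
Step 10: declare a=17 at depth 0
Step 11: declare c=64 at depth 0
Step 12: declare f=19 at depth 0
Visible at query point: a=17 b=9 c=64 e=97 f=19

Answer: 0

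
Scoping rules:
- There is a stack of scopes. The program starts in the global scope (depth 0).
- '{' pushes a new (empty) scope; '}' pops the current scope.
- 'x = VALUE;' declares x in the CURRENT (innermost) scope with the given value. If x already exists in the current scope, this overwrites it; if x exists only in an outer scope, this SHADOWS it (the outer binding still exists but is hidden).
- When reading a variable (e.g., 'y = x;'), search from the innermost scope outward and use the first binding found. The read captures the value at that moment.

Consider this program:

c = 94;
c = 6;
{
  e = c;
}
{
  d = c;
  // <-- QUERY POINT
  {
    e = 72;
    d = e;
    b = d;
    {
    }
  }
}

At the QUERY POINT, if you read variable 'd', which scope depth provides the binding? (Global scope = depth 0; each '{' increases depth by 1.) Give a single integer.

Answer: 1

Derivation:
Step 1: declare c=94 at depth 0
Step 2: declare c=6 at depth 0
Step 3: enter scope (depth=1)
Step 4: declare e=(read c)=6 at depth 1
Step 5: exit scope (depth=0)
Step 6: enter scope (depth=1)
Step 7: declare d=(read c)=6 at depth 1
Visible at query point: c=6 d=6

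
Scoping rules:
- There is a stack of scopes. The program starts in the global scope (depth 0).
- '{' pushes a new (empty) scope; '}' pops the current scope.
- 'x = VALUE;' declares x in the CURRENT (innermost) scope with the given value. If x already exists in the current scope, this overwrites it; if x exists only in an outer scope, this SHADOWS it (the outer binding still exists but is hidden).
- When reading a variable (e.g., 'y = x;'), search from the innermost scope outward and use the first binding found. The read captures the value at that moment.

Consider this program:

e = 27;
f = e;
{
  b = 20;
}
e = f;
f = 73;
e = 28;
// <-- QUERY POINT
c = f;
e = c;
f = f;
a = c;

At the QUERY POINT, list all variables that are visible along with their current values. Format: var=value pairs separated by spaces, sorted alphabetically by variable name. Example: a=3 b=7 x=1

Answer: e=28 f=73

Derivation:
Step 1: declare e=27 at depth 0
Step 2: declare f=(read e)=27 at depth 0
Step 3: enter scope (depth=1)
Step 4: declare b=20 at depth 1
Step 5: exit scope (depth=0)
Step 6: declare e=(read f)=27 at depth 0
Step 7: declare f=73 at depth 0
Step 8: declare e=28 at depth 0
Visible at query point: e=28 f=73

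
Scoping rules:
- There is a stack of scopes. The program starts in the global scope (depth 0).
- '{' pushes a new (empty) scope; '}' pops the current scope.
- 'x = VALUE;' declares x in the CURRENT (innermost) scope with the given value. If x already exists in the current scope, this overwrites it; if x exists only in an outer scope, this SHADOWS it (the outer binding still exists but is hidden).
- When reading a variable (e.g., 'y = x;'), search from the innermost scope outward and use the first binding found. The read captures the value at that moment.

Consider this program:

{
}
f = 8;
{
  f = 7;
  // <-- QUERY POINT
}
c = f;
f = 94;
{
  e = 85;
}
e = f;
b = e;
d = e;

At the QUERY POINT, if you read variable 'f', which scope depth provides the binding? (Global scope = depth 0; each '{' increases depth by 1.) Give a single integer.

Answer: 1

Derivation:
Step 1: enter scope (depth=1)
Step 2: exit scope (depth=0)
Step 3: declare f=8 at depth 0
Step 4: enter scope (depth=1)
Step 5: declare f=7 at depth 1
Visible at query point: f=7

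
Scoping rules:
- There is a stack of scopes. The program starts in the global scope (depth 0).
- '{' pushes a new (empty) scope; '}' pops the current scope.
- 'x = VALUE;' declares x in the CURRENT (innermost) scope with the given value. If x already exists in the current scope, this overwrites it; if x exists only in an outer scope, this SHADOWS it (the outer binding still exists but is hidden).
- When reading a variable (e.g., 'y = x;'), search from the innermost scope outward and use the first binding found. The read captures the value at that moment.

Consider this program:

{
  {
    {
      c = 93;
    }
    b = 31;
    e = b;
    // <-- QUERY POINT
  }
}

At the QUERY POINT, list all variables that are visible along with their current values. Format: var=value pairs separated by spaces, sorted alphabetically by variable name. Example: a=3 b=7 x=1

Step 1: enter scope (depth=1)
Step 2: enter scope (depth=2)
Step 3: enter scope (depth=3)
Step 4: declare c=93 at depth 3
Step 5: exit scope (depth=2)
Step 6: declare b=31 at depth 2
Step 7: declare e=(read b)=31 at depth 2
Visible at query point: b=31 e=31

Answer: b=31 e=31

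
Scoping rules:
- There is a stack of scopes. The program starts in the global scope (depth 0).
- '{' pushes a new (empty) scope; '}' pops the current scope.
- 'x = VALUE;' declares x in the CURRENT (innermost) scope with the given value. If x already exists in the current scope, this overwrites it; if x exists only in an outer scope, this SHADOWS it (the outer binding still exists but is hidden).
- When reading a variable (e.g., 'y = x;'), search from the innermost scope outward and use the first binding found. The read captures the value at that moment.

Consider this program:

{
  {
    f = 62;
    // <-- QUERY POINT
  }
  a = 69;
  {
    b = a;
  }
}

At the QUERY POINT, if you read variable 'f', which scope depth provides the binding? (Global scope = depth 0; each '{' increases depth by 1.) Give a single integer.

Step 1: enter scope (depth=1)
Step 2: enter scope (depth=2)
Step 3: declare f=62 at depth 2
Visible at query point: f=62

Answer: 2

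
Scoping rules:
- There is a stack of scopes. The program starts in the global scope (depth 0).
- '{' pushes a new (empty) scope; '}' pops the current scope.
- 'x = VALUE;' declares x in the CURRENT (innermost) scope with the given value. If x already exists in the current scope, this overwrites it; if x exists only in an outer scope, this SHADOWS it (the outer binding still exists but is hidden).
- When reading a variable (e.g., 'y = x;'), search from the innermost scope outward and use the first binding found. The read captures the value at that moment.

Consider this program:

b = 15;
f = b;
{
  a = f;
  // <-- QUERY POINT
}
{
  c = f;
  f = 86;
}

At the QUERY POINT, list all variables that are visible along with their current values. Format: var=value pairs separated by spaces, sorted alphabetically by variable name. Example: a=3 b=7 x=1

Answer: a=15 b=15 f=15

Derivation:
Step 1: declare b=15 at depth 0
Step 2: declare f=(read b)=15 at depth 0
Step 3: enter scope (depth=1)
Step 4: declare a=(read f)=15 at depth 1
Visible at query point: a=15 b=15 f=15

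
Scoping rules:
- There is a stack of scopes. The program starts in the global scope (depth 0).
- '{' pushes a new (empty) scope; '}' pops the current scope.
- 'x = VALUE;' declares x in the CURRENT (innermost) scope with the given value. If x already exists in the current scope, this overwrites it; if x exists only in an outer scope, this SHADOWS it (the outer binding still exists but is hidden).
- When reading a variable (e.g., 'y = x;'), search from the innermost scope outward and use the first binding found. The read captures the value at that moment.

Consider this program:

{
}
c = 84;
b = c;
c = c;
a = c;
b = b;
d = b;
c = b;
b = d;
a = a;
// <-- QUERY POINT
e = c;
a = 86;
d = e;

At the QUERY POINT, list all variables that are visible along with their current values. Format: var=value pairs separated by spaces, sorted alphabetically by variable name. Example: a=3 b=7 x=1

Answer: a=84 b=84 c=84 d=84

Derivation:
Step 1: enter scope (depth=1)
Step 2: exit scope (depth=0)
Step 3: declare c=84 at depth 0
Step 4: declare b=(read c)=84 at depth 0
Step 5: declare c=(read c)=84 at depth 0
Step 6: declare a=(read c)=84 at depth 0
Step 7: declare b=(read b)=84 at depth 0
Step 8: declare d=(read b)=84 at depth 0
Step 9: declare c=(read b)=84 at depth 0
Step 10: declare b=(read d)=84 at depth 0
Step 11: declare a=(read a)=84 at depth 0
Visible at query point: a=84 b=84 c=84 d=84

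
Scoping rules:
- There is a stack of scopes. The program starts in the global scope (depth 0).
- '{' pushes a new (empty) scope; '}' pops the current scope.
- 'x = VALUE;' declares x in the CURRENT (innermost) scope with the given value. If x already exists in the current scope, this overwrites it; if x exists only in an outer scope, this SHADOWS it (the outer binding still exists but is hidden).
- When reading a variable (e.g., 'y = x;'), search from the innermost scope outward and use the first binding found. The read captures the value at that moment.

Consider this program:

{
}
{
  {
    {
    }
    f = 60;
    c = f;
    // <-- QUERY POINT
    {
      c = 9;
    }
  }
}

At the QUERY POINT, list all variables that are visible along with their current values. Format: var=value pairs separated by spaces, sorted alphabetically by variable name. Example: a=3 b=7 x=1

Step 1: enter scope (depth=1)
Step 2: exit scope (depth=0)
Step 3: enter scope (depth=1)
Step 4: enter scope (depth=2)
Step 5: enter scope (depth=3)
Step 6: exit scope (depth=2)
Step 7: declare f=60 at depth 2
Step 8: declare c=(read f)=60 at depth 2
Visible at query point: c=60 f=60

Answer: c=60 f=60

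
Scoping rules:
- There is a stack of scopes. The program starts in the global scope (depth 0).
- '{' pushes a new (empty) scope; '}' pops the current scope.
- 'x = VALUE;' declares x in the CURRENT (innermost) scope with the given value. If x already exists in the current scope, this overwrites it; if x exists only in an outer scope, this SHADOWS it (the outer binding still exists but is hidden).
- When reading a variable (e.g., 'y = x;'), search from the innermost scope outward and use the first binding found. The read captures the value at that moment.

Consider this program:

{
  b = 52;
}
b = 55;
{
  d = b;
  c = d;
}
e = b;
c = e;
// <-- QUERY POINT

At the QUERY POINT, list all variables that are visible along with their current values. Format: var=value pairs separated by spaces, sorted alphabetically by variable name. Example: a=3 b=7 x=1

Step 1: enter scope (depth=1)
Step 2: declare b=52 at depth 1
Step 3: exit scope (depth=0)
Step 4: declare b=55 at depth 0
Step 5: enter scope (depth=1)
Step 6: declare d=(read b)=55 at depth 1
Step 7: declare c=(read d)=55 at depth 1
Step 8: exit scope (depth=0)
Step 9: declare e=(read b)=55 at depth 0
Step 10: declare c=(read e)=55 at depth 0
Visible at query point: b=55 c=55 e=55

Answer: b=55 c=55 e=55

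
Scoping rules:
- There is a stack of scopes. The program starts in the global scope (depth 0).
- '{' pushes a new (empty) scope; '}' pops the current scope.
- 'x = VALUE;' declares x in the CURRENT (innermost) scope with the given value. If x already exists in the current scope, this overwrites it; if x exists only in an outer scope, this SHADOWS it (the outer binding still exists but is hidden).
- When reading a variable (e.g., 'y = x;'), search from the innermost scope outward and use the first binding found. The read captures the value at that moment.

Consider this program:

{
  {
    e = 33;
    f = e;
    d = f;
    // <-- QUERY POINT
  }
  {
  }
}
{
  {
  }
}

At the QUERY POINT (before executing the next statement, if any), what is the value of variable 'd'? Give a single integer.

Answer: 33

Derivation:
Step 1: enter scope (depth=1)
Step 2: enter scope (depth=2)
Step 3: declare e=33 at depth 2
Step 4: declare f=(read e)=33 at depth 2
Step 5: declare d=(read f)=33 at depth 2
Visible at query point: d=33 e=33 f=33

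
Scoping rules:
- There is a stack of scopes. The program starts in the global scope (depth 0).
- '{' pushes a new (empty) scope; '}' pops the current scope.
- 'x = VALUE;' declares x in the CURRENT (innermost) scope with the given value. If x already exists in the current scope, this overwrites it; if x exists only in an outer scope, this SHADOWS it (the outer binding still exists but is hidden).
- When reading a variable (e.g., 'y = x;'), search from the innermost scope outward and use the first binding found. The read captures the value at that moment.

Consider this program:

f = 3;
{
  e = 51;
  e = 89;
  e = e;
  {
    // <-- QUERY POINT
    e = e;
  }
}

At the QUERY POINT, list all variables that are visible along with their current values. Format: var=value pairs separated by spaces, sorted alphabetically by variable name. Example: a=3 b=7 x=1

Answer: e=89 f=3

Derivation:
Step 1: declare f=3 at depth 0
Step 2: enter scope (depth=1)
Step 3: declare e=51 at depth 1
Step 4: declare e=89 at depth 1
Step 5: declare e=(read e)=89 at depth 1
Step 6: enter scope (depth=2)
Visible at query point: e=89 f=3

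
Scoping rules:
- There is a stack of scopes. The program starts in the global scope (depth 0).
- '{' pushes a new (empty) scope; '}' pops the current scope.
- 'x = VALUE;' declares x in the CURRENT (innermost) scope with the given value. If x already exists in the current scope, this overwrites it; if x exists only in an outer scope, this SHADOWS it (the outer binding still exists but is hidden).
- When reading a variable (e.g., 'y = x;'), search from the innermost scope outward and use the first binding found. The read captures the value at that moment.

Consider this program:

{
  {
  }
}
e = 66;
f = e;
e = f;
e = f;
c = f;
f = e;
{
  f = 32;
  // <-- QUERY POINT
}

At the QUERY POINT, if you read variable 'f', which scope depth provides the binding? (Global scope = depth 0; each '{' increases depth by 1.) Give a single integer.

Step 1: enter scope (depth=1)
Step 2: enter scope (depth=2)
Step 3: exit scope (depth=1)
Step 4: exit scope (depth=0)
Step 5: declare e=66 at depth 0
Step 6: declare f=(read e)=66 at depth 0
Step 7: declare e=(read f)=66 at depth 0
Step 8: declare e=(read f)=66 at depth 0
Step 9: declare c=(read f)=66 at depth 0
Step 10: declare f=(read e)=66 at depth 0
Step 11: enter scope (depth=1)
Step 12: declare f=32 at depth 1
Visible at query point: c=66 e=66 f=32

Answer: 1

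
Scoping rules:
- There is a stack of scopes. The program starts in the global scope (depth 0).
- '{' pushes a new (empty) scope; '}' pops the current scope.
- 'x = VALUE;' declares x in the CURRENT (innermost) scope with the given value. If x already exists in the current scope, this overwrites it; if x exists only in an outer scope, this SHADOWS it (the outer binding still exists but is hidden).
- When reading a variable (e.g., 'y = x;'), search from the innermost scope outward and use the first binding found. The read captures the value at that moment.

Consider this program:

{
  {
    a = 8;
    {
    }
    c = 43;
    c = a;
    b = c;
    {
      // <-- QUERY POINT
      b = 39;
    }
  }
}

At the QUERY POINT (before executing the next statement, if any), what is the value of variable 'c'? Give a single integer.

Step 1: enter scope (depth=1)
Step 2: enter scope (depth=2)
Step 3: declare a=8 at depth 2
Step 4: enter scope (depth=3)
Step 5: exit scope (depth=2)
Step 6: declare c=43 at depth 2
Step 7: declare c=(read a)=8 at depth 2
Step 8: declare b=(read c)=8 at depth 2
Step 9: enter scope (depth=3)
Visible at query point: a=8 b=8 c=8

Answer: 8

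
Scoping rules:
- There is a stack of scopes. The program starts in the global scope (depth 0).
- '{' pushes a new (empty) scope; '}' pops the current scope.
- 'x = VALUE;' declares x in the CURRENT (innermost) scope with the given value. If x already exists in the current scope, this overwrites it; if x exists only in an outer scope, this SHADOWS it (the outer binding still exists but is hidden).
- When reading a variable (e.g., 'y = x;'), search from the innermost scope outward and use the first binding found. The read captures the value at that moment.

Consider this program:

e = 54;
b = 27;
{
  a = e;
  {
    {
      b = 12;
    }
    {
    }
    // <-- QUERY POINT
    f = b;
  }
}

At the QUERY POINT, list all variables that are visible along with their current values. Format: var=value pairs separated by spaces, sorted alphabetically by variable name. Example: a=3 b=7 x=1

Step 1: declare e=54 at depth 0
Step 2: declare b=27 at depth 0
Step 3: enter scope (depth=1)
Step 4: declare a=(read e)=54 at depth 1
Step 5: enter scope (depth=2)
Step 6: enter scope (depth=3)
Step 7: declare b=12 at depth 3
Step 8: exit scope (depth=2)
Step 9: enter scope (depth=3)
Step 10: exit scope (depth=2)
Visible at query point: a=54 b=27 e=54

Answer: a=54 b=27 e=54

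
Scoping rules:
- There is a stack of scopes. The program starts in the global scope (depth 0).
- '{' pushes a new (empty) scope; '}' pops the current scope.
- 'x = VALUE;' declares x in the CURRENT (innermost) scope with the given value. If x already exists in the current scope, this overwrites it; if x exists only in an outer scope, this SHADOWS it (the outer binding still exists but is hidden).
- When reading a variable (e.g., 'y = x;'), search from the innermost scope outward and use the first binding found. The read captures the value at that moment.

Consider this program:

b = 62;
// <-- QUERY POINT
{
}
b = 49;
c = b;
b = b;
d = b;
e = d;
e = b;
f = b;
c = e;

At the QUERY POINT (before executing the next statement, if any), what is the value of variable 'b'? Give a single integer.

Answer: 62

Derivation:
Step 1: declare b=62 at depth 0
Visible at query point: b=62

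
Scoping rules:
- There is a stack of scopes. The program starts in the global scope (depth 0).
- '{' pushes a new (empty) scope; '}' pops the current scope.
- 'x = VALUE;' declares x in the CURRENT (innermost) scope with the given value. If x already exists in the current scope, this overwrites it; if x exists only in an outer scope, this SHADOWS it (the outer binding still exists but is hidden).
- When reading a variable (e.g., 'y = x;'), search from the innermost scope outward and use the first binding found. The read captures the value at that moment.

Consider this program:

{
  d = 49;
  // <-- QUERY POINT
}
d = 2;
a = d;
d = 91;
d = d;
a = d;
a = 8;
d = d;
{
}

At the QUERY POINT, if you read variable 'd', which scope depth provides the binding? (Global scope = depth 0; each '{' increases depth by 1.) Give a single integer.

Step 1: enter scope (depth=1)
Step 2: declare d=49 at depth 1
Visible at query point: d=49

Answer: 1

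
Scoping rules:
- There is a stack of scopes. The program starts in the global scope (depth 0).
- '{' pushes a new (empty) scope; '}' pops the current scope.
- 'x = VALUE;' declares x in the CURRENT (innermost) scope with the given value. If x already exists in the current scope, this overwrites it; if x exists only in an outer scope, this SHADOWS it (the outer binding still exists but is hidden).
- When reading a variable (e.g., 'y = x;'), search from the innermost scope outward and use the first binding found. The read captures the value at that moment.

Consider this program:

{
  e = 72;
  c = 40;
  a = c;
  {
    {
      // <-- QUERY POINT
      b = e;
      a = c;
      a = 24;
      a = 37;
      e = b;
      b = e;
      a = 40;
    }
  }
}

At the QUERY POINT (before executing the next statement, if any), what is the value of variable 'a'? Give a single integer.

Step 1: enter scope (depth=1)
Step 2: declare e=72 at depth 1
Step 3: declare c=40 at depth 1
Step 4: declare a=(read c)=40 at depth 1
Step 5: enter scope (depth=2)
Step 6: enter scope (depth=3)
Visible at query point: a=40 c=40 e=72

Answer: 40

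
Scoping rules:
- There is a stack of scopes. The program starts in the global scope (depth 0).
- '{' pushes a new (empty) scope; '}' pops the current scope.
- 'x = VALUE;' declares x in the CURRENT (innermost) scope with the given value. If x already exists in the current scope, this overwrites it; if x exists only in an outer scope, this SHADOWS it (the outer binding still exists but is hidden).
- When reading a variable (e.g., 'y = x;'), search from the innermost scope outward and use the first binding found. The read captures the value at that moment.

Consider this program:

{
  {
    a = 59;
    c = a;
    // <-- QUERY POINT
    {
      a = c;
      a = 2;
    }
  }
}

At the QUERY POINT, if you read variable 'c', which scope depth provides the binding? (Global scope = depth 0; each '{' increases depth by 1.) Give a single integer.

Step 1: enter scope (depth=1)
Step 2: enter scope (depth=2)
Step 3: declare a=59 at depth 2
Step 4: declare c=(read a)=59 at depth 2
Visible at query point: a=59 c=59

Answer: 2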